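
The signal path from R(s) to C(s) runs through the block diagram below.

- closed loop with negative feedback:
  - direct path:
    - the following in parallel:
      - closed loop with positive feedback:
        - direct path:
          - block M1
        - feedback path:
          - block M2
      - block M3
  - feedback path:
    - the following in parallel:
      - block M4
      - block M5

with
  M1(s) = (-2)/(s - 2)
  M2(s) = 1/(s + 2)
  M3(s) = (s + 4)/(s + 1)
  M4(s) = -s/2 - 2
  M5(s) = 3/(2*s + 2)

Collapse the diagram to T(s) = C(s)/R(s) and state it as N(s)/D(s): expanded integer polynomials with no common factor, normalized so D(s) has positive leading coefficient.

1. reduce the feedback loop with forward M1 and return M2 gives (-2*s - 4)/(s^2 - 2)
2. add [M1/(1-M1*M2)], M3 (parallel) gives (s^3 + 2*s^2 - 8*s - 12)/(s^3 + s^2 - 2*s - 2)
3. parallel reduction of M4, M5 gives (-s^2 - 5*s - 1)/(2*s + 2)
4. close the feedback loop around ([M1/(1-M1*M2)]+M3), (M4+M5), which is the overall transfer function T(s) = C(s)/R(s) in lowest terms

Therefore the answer is (-2*s^4 - 6*s^3 + 12*s^2 + 40*s + 24)/(s^5 + 5*s^4 - s^3 - 48*s^2 - 60*s - 8).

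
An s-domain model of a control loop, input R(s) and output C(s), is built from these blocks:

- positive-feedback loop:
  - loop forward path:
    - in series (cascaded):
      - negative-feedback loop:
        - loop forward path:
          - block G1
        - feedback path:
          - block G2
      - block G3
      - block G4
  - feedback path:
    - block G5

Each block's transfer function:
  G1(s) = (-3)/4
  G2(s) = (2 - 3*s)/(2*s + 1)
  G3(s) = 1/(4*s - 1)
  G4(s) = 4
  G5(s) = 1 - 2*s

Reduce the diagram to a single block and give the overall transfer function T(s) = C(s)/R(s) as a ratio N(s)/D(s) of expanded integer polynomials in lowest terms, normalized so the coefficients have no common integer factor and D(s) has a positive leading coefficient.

(1) apply the feedback formula to G1, G2: (-6*s - 3)/(17*s - 2)
(2) multiply [G1/(1+G1*G2)], G3, G4 (series): (-24*s - 12)/(68*s^2 - 25*s + 2)
(3) apply the feedback formula to ([G1/(1+G1*G2)]*G3*G4), G5, giving the overall T(s)

Final answer: (-24*s - 12)/(20*s^2 - 25*s + 14)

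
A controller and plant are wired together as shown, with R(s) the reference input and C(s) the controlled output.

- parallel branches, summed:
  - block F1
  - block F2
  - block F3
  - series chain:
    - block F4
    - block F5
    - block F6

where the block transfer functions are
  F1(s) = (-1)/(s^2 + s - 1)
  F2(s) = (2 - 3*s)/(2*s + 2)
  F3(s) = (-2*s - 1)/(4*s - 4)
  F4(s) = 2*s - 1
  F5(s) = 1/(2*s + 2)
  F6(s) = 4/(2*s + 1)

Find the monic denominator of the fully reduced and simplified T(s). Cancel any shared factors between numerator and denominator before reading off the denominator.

Answer: s^5 + 3*s^4/2 - 3*s^3/2 - 2*s^2 + s/2 + 1/2

Working:
[1] combine F4, F5, F6 in series gives (4*s - 2)/(2*s^2 + 3*s + 1)
[2] combine F1, F2, F3, (F4*F5*F6) in parallel gives (-16*s^5 + 6*s^4 + 3*s^3 - 50*s^2 + 38*s + 1)/(8*s^5 + 12*s^4 - 12*s^3 - 16*s^2 + 4*s + 4)
That last expression is T(s), already simplified. Scaling its denominator by 1/8 (the reciprocal of the leading coefficient) yields the monic denominator.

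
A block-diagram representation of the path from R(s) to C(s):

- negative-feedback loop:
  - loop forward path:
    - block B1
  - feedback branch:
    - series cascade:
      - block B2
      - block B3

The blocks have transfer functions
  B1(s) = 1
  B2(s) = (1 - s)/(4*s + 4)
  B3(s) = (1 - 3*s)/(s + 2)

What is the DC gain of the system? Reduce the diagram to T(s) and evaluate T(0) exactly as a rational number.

1. multiply B2, B3 (series); result (3*s^2 - 4*s + 1)/(4*s^2 + 12*s + 8)
2. apply the feedback formula to B1, (B2*B3); result (4*s^2 + 12*s + 8)/(7*s^2 + 8*s + 9)
The step-2 result is T(s). Setting s = 0: T(0) = 8/9.

Hence the answer: 8/9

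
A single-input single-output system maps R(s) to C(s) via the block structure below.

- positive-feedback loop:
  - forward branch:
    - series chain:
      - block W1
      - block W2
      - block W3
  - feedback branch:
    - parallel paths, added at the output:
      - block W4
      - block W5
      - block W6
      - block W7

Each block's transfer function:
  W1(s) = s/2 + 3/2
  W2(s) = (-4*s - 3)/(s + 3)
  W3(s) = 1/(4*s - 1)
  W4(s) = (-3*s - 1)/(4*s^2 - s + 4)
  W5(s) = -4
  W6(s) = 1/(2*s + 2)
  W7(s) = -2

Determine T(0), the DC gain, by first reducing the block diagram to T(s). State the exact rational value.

The answer is 12/77.

Reasoning:
1. multiply W1, W2, W3 (series), giving (-4*s - 3)/(8*s - 2)
2. parallel reduction of W4, W5, W6, W7, giving (-48*s^3 - 38*s^2 - 45*s - 46)/(8*s^3 + 6*s^2 + 6*s + 8)
3. collapse the loop ((W1*W2*W3) forward, (W4+W5+W6+W7) return), giving (32*s^4 + 48*s^3 + 42*s^2 + 50*s + 24)/(128*s^4 + 264*s^3 + 258*s^2 + 267*s + 154)
Evaluating the step-3 result (the overall T(s)) at s = 0 gives T(0) = 24/154 = 12/77.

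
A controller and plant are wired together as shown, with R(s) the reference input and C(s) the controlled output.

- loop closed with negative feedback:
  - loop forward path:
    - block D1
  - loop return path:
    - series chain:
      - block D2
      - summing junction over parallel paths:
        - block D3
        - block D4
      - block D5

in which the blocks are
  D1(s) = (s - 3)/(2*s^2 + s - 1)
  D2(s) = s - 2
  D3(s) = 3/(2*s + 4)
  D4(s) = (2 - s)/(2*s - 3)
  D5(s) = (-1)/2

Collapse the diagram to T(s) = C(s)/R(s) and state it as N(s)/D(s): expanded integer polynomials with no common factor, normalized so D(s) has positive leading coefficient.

Answer: (8*s^3 - 20*s^2 - 36*s + 72)/(18*s^4 - 9*s^2 - 69*s + 30)

Working:
Step 1. combine D3, D4 in parallel, giving (-2*s^2 + 6*s - 1)/(4*s^2 + 2*s - 12)
Step 2. multiply D2, (D3+D4), D5 (series), giving (2*s^3 - 10*s^2 + 13*s - 2)/(8*s^2 + 4*s - 24)
Step 3. close the feedback loop around D1, (D2*(D3+D4)*D5), giving the overall T(s)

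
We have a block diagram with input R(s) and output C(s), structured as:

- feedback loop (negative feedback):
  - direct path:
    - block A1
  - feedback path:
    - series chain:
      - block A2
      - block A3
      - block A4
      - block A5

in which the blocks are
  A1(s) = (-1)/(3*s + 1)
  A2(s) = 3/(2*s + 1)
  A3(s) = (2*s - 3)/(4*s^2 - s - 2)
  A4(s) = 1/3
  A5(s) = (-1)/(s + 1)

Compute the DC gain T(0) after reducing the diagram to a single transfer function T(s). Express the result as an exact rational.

Reducing step by step:

Step 1: multiply A2, A3, A4, A5 (series); result (3 - 2*s)/(8*s^4 + 10*s^3 - 3*s^2 - 7*s - 2)
Step 2: apply the feedback formula to A1, (A2*A3*A4*A5); result (-8*s^4 - 10*s^3 + 3*s^2 + 7*s + 2)/(24*s^5 + 38*s^4 + s^3 - 24*s^2 - 11*s - 5)
DC gain: substitute s = 0 into T(s) from step 2: T(0) = 2/(-5) = -2/5.

Answer: -2/5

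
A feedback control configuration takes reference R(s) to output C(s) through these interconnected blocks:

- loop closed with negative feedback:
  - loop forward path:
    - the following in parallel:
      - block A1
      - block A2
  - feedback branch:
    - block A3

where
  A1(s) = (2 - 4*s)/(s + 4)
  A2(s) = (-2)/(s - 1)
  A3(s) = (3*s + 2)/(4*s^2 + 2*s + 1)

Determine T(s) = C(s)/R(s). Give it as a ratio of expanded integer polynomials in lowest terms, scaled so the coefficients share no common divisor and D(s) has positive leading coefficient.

Step 1: reduce the parallel group A1, A2 gives (-4*s^2 + 4*s - 10)/(s^2 + 3*s - 4)
Step 2: feedback reduction of (A1+A2), A3: this yields T(s), and no further normalization is needed

Hence the answer: (-16*s^4 + 8*s^3 - 36*s^2 - 16*s - 10)/(4*s^4 + 2*s^3 - 5*s^2 - 27*s - 24)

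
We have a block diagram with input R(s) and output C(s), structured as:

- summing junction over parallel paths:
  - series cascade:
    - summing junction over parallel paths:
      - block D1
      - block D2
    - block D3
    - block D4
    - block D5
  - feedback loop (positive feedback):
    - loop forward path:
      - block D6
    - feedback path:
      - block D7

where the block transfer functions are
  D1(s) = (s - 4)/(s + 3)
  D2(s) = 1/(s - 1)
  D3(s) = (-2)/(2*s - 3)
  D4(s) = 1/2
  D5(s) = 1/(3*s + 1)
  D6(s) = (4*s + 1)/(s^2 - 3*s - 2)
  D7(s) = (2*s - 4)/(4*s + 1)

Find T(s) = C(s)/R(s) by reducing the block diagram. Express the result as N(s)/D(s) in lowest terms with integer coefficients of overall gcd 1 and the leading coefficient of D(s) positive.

Reducing step by step:

Step 1 - parallel reduction of D1, D2 -> (s^2 - 4*s + 7)/(s^2 + 2*s - 3)
Step 2 - cascade (D1+D2), D3, D4, D5 -> (-s^2 + 4*s - 7)/(6*s^4 + 5*s^3 - 35*s^2 + 15*s + 9)
Step 3 - feedback reduction of D6, D7 -> (4*s + 1)/(s^2 - 5*s + 2)
Step 4 - sum the parallel branches ((D1+D2)*D3*D4*D5), [D6/(1-D6*D7)], giving the overall T(s)

Answer: (24*s^5 + 25*s^4 - 126*s^3 - 4*s^2 + 94*s - 5)/(6*s^6 - 25*s^5 - 48*s^4 + 200*s^3 - 136*s^2 - 15*s + 18)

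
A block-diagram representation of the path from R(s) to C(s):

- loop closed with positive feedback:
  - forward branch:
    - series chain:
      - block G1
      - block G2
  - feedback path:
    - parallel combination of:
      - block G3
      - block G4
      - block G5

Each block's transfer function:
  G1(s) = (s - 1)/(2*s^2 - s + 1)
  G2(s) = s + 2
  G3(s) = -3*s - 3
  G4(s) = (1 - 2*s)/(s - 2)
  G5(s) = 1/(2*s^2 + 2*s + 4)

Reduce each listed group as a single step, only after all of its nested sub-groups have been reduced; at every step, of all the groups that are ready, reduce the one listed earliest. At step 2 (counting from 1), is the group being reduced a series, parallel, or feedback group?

Reducing step by step:

(1) cascade G1, G2
(2) combine G3, G4, G5 in parallel
(3) collapse the loop ((G1*G2) forward, (G3+G4+G5) return)
The group at step 2 is a parallel group.

Answer: parallel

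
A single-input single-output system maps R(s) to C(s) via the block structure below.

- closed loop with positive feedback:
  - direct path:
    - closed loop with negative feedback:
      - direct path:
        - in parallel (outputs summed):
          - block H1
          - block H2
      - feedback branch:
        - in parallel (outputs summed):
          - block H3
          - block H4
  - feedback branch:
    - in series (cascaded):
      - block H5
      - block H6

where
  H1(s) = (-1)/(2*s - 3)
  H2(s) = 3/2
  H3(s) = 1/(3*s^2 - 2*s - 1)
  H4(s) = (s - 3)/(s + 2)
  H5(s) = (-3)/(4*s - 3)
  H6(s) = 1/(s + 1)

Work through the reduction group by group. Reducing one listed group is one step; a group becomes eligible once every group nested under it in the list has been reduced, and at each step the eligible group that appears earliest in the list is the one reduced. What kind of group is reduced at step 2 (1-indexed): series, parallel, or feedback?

The answer is parallel.

Reasoning:
(1) sum the parallel branches H1, H2
(2) sum the parallel branches H3, H4
(3) apply the feedback formula to (H1+H2), (H3+H4)
(4) combine H5, H6 in series
(5) feedback reduction of [(H1+H2)/(1+(H1+H2)*(H3+H4))], (H5*H6)
Step 2: parallel.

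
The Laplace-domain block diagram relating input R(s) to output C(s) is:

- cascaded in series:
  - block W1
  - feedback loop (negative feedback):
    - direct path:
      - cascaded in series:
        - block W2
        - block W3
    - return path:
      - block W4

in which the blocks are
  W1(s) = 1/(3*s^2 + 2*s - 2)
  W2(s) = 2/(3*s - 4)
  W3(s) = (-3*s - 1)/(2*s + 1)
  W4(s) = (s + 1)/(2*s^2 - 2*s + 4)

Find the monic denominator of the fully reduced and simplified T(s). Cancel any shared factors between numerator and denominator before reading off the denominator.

1. series reduction of W2, W3 gives (-6*s - 2)/(6*s^2 - 5*s - 4)
2. collapse the loop ((W2*W3) forward, W4 return) gives (-6*s^3 + 4*s^2 - 10*s - 4)/(6*s^4 - 11*s^3 + 10*s^2 - 10*s - 9)
3. cascade W1, [(W2*W3)/(1+(W2*W3)*W4)] gives (-6*s^3 + 4*s^2 - 10*s - 4)/(18*s^6 - 21*s^5 - 4*s^4 + 12*s^3 - 67*s^2 + 2*s + 18)
Step 3 gives the fully reduced T(s), with no common factor left to cancel. The denominator's leading coefficient is 18, so divide each of its coefficients by 18 to get the monic form.

Final answer: s^6 - 7*s^5/6 - 2*s^4/9 + 2*s^3/3 - 67*s^2/18 + s/9 + 1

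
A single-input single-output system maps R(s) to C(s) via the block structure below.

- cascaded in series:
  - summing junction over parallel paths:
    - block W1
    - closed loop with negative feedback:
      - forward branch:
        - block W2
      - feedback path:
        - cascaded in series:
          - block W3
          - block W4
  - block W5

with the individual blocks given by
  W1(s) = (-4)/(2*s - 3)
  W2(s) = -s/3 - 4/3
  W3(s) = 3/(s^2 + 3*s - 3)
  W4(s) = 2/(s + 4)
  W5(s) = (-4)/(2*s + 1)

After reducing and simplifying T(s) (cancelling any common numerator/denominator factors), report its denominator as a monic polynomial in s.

The answer is s^4 + 2*s^3 - 35*s^2/4 + 11*s/4 + 15/4.

Reasoning:
Step 1: series reduction of W3, W4: 6/(s^3 + 7*s^2 + 9*s - 12)
Step 2: apply the feedback formula to W2, (W3*W4): (-s^3 - 7*s^2 - 9*s + 12)/(3*s^2 + 9*s - 15)
Step 3: parallel reduction of W1, [W2/(1+W2*(W3*W4))]: (-2*s^4 - 11*s^3 - 9*s^2 + 15*s + 24)/(6*s^3 + 9*s^2 - 57*s + 45)
Step 4: cascade (W1+[W2/(1+W2*(W3*W4))]), W5: (8*s^4 + 44*s^3 + 36*s^2 - 60*s - 96)/(12*s^4 + 24*s^3 - 105*s^2 + 33*s + 45)
T(s) is the step-4 result (common factors already cancelled). Leading coefficient of the denominator: 12. Divide through by 12 for the monic polynomial.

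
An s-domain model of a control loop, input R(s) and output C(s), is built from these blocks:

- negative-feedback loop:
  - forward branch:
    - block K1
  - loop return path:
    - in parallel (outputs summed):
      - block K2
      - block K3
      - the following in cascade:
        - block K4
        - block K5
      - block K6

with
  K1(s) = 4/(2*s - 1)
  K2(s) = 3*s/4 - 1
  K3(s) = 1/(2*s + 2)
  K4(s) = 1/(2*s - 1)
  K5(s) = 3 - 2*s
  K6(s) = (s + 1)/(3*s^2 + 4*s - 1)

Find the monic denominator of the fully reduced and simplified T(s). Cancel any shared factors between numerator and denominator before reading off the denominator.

Step 1. reduce the series chain K4, K5; result (3 - 2*s)/(2*s - 1)
Step 2. sum the parallel branches K2, K3, (K4*K5), K6; result (18*s^5 - 15*s^4 - 47*s^3 + 71*s^2 + 55*s - 18)/(24*s^4 + 44*s^3 - 4*s^2 - 20*s + 4)
Step 3. reduce the feedback loop with forward K1 and return (K2+K3+(K4*K5)+K6); result (24*s^4 + 44*s^3 - 4*s^2 - 20*s + 4)/(30*s^5 + s^4 - 60*s^3 + 62*s^2 + 62*s - 19)
That last expression is T(s), already simplified. Scaling its denominator by 1/30 (the reciprocal of the leading coefficient) yields the monic denominator.

Hence the answer: s^5 + s^4/30 - 2*s^3 + 31*s^2/15 + 31*s/15 - 19/30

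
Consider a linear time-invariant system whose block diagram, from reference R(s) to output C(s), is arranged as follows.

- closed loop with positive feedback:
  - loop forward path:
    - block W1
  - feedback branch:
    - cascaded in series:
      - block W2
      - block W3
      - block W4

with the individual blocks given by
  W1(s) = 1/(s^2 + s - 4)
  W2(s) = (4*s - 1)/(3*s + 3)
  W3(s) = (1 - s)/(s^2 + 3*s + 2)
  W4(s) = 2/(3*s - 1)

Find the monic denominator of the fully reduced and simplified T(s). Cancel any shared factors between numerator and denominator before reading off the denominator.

Answer: s^6 + 14*s^5/3 + 10*s^4/3 - 32*s^3/3 - 127*s^2/9 - 28*s/9 + 26/9

Working:
Step 1: combine W2, W3, W4 in series = (-8*s^2 + 10*s - 2)/(9*s^4 + 33*s^3 + 33*s^2 + 3*s - 6)
Step 2: apply the feedback formula to W1, (W2*W3*W4) = (9*s^4 + 33*s^3 + 33*s^2 + 3*s - 6)/(9*s^6 + 42*s^5 + 30*s^4 - 96*s^3 - 127*s^2 - 28*s + 26)
No further cancellation is possible in the step-2 result, so that is T(s). Its denominator becomes monic after dividing by the leading coefficient 9.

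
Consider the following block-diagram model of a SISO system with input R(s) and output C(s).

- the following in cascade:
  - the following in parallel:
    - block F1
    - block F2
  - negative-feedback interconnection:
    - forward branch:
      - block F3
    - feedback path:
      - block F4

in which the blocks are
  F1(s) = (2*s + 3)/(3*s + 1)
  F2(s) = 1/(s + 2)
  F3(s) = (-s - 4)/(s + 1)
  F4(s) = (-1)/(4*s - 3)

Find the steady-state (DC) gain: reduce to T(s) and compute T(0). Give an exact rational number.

Answer: 42

Working:
[1] add F1, F2 (parallel) = (2*s^2 + 10*s + 7)/(3*s^2 + 7*s + 2)
[2] reduce the feedback loop with forward F3 and return F4 = (-4*s^2 - 13*s + 12)/(4*s^2 + 2*s + 1)
[3] cascade (F1+F2), [F3/(1+F3*F4)] = (-8*s^4 - 66*s^3 - 134*s^2 + 29*s + 84)/(12*s^4 + 34*s^3 + 25*s^2 + 11*s + 2)
The step-3 result is T(s). Setting s = 0: T(0) = 84/2 = 42.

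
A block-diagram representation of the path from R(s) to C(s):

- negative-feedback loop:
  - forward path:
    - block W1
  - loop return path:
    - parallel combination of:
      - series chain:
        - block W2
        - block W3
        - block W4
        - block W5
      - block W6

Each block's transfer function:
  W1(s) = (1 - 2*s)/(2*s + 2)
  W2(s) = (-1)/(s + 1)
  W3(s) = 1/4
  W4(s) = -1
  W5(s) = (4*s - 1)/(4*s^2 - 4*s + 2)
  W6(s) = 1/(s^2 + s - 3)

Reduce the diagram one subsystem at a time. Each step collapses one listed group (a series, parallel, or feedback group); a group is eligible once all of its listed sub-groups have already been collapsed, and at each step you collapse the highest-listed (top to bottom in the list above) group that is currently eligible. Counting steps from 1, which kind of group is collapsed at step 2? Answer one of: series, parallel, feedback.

[1] multiply W2, W3, W4, W5 (series)
[2] sum the parallel branches (W2*W3*W4*W5), W6
[3] close the feedback loop around W1, ((W2*W3*W4*W5)+W6)
Step 2 collapses a parallel group.

Answer: parallel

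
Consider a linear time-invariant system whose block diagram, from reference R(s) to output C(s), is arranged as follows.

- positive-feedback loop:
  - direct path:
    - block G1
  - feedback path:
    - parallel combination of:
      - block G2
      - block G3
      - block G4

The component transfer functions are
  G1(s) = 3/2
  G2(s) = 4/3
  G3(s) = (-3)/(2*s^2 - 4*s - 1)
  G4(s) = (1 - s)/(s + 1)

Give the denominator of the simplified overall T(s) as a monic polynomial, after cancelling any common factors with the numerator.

First reduce the diagram to T(s).

Step 1: parallel reduction of G2, G3, G4: (2*s^3 + 10*s^2 - 38*s - 16)/(6*s^3 - 6*s^2 - 15*s - 3)
Step 2: apply the feedback formula to G1, (G2+G3+G4): (6*s^3 - 6*s^2 - 15*s - 3)/(2*s^3 - 14*s^2 + 28*s + 14)
The result of step 2 is T(s) in lowest terms. Its denominator has leading coefficient 2; dividing the denominator through by 2 makes it monic.

Answer: s^3 - 7*s^2 + 14*s + 7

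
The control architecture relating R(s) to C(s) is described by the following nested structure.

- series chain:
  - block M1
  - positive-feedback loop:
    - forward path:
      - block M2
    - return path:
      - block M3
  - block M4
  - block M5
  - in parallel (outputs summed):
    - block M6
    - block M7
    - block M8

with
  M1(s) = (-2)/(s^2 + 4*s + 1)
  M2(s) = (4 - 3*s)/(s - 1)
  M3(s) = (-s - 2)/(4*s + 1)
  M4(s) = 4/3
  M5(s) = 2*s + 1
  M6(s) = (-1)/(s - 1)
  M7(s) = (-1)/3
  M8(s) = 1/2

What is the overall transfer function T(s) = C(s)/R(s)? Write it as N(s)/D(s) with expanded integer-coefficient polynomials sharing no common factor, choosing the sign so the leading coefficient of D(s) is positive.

1. feedback reduction of M2, M3 gives (-12*s^2 + 13*s + 4)/(s^2 - 5*s + 7)
2. reduce the parallel group M6, M7, M8 gives (s - 7)/(6*s - 6)
3. cascade M1, [M2/(1-M2*M3)], M4, M5, (M6+M7+M8) - this is the overall T(s), already in the required normalized form

Answer: (96*s^4 - 728*s^3 + 308*s^2 + 572*s + 112)/(9*s^5 - 18*s^4 - 99*s^3 + 315*s^2 - 144*s - 63)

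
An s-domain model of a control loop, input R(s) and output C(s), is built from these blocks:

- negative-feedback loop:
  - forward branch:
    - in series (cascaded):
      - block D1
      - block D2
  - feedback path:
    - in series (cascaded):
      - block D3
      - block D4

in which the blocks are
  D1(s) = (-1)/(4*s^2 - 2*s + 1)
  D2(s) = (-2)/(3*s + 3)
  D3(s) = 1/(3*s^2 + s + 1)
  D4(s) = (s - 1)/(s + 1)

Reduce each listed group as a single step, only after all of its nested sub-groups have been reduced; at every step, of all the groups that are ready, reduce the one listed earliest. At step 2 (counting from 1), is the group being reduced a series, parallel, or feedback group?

Step 1. series reduction of D1, D2
Step 2. series reduction of D3, D4
Step 3. reduce the feedback loop with forward (D1*D2) and return (D3*D4)
The group at step 2 is a series group.

Therefore the answer is series.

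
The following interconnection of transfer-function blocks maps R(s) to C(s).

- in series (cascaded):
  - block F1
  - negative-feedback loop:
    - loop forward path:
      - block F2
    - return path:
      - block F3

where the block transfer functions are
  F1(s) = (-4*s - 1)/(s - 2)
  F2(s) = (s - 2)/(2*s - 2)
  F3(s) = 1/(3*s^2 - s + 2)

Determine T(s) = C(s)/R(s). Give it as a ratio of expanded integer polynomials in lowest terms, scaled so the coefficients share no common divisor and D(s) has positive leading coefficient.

Step 1. apply the feedback formula to F2, F3: (3*s^3 - 7*s^2 + 4*s - 4)/(6*s^3 - 8*s^2 + 7*s - 6)
Step 2. reduce the series chain F1, [F2/(1+F2*F3)]; the result is T(s) itself (integer coefficients, no common factor, positive leading denominator coefficient)

Final answer: (-12*s^3 + s^2 - 7*s - 2)/(6*s^3 - 8*s^2 + 7*s - 6)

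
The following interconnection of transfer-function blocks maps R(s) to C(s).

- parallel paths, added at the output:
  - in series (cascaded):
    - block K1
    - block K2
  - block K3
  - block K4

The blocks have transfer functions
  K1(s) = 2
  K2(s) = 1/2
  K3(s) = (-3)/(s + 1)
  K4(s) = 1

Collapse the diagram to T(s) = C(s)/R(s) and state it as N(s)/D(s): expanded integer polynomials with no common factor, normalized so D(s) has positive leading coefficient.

First reduce the diagram to T(s).

Step 1: multiply K1, K2 (series): 1
Step 2: combine (K1*K2), K3, K4 in parallel - this is the overall T(s), already in the required normalized form

Answer: (2*s - 1)/(s + 1)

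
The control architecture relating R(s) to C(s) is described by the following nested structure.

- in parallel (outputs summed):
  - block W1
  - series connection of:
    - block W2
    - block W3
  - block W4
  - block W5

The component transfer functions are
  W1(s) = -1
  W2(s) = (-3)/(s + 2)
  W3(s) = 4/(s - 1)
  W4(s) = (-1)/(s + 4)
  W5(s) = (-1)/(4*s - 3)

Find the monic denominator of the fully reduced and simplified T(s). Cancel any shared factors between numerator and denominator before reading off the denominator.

Step 1 - reduce the series chain W2, W3 -> (-12)/(s^2 + s - 2)
Step 2 - combine W1, (W2*W3), W4, W5 in parallel -> (-4*s^4 - 22*s^3 - 47*s^2 - 109*s + 122)/(4*s^4 + 17*s^3 - 7*s^2 - 38*s + 24)
The result of step 2 is T(s) in lowest terms. Its denominator has leading coefficient 4; dividing the denominator through by 4 makes it monic.

Therefore the answer is s^4 + 17*s^3/4 - 7*s^2/4 - 19*s/2 + 6.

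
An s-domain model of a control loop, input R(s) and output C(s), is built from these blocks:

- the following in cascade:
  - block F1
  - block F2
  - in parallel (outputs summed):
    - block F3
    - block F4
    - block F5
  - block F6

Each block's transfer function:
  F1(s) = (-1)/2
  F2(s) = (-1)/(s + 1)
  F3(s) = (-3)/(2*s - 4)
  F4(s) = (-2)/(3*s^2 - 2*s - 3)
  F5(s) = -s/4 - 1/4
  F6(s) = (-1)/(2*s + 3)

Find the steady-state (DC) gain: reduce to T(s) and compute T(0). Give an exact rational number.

Answer: -7/36

Working:
Step 1. combine F3, F4, F5 in parallel -> (-3*s^4 + 5*s^3 - 11*s^2 - 3*s + 28)/(12*s^3 - 32*s^2 + 4*s + 24)
Step 2. combine F1, F2, (F3+F4+F5), F6 in series -> (3*s^4 - 5*s^3 + 11*s^2 + 3*s - 28)/(48*s^5 - 8*s^4 - 232*s^3 - 56*s^2 + 264*s + 144)
That last expression is T(s); at s = 0 only the constant terms survive, so T(0) = -28/144 = -7/36.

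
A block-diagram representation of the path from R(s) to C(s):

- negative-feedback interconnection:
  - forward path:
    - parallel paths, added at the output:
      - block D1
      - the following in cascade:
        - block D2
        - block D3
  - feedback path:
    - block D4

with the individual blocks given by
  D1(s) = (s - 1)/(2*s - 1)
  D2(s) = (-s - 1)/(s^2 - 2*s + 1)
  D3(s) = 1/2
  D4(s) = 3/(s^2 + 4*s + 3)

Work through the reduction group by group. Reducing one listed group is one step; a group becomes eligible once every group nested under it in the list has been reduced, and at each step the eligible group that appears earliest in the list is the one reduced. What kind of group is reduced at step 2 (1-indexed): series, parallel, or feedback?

Answer: parallel

Working:
Step 1: reduce the series chain D2, D3
Step 2: reduce the parallel group D1, (D2*D3)
Step 3: reduce the feedback loop with forward (D1+(D2*D3)) and return D4
Step 2 collapses a parallel group.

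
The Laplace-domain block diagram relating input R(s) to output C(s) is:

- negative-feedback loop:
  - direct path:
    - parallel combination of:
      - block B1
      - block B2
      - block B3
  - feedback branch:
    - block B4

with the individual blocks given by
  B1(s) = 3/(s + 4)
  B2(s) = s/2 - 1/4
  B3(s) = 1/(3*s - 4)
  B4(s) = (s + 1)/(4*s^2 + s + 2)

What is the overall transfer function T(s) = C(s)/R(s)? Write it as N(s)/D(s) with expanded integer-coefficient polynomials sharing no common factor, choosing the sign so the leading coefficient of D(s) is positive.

Reducing step by step:

[1] reduce the parallel group B1, B2, B3 = (6*s^3 + 13*s^2 - 16)/(12*s^2 + 32*s - 64)
[2] reduce the feedback loop with forward (B1+B2+B3) and return B4 - this is the overall T(s), already in the required normalized form

Answer: (24*s^5 + 58*s^4 + 25*s^3 - 38*s^2 - 16*s - 32)/(54*s^4 + 159*s^3 - 187*s^2 - 16*s - 144)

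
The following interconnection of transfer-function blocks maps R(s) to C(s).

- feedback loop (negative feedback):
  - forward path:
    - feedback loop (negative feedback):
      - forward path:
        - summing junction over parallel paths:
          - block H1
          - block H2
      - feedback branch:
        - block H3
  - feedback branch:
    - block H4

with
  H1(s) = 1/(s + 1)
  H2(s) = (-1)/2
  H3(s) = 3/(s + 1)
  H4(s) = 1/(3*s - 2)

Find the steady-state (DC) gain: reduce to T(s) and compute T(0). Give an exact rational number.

1. add H1, H2 (parallel): (1 - s)/(2*s + 2)
2. close the feedback loop around (H1+H2), H3: (1 - s^2)/(2*s^2 + s + 5)
3. apply the feedback formula to [(H1+H2)/(1+(H1+H2)*H3)], H4: (-3*s^3 + 2*s^2 + 3*s - 2)/(6*s^3 - 2*s^2 + 13*s - 9)
DC gain: substitute s = 0 into T(s) from step 3: T(0) = -2/(-9) = 2/9.

Therefore the answer is 2/9.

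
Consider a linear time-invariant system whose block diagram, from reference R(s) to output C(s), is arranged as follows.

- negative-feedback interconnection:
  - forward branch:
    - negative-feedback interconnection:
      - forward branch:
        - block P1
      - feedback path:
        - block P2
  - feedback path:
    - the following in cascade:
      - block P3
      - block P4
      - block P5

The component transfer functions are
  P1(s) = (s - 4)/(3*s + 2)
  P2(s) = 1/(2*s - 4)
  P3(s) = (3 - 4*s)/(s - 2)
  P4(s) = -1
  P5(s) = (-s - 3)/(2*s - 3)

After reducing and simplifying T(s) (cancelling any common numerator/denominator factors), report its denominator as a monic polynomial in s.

Step 1: apply the feedback formula to P1, P2: (2*s^2 - 12*s + 16)/(6*s^2 - 7*s - 12)
Step 2: multiply P3, P4, P5 (series): (-4*s^2 - 9*s + 9)/(2*s^2 - 7*s + 6)
Step 3: collapse the loop ([P1/(1+P1*P2)] forward, (P3*P4*P5) return): (4*s^3 - 30*s^2 + 68*s - 48)/(4*s^3 - 18*s^2 + 87*s - 36)
That last expression is T(s), already simplified. Scaling its denominator by 1/4 (the reciprocal of the leading coefficient) yields the monic denominator.

Answer: s^3 - 9*s^2/2 + 87*s/4 - 9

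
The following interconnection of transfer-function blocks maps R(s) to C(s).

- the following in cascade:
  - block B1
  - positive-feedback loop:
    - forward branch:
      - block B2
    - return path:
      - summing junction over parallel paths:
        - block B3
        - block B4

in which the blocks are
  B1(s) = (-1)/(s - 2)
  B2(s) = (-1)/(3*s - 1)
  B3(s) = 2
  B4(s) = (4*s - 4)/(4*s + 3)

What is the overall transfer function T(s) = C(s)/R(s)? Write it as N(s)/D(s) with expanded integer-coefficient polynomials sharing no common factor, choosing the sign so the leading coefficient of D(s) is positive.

[1] add B3, B4 (parallel); result (12*s + 2)/(4*s + 3)
[2] feedback reduction of B2, (B3+B4); result (-4*s - 3)/(12*s^2 + 17*s - 1)
[3] combine B1, [B2/(1-B2*(B3+B4))] in series, giving the overall T(s)

Answer: (4*s + 3)/(12*s^3 - 7*s^2 - 35*s + 2)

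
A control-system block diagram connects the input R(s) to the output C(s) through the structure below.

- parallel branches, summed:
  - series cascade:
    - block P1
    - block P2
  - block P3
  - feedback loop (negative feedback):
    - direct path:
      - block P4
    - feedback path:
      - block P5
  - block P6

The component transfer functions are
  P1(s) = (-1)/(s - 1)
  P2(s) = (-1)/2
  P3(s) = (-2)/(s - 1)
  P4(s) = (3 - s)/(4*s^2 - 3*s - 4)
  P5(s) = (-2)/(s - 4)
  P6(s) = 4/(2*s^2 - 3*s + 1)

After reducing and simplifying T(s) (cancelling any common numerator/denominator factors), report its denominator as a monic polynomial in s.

Step 1. reduce the series chain P1, P2: 1/(2*s - 2)
Step 2. collapse the loop (P4 forward, P5 return): (-s^2 + 7*s - 12)/(4*s^3 - 19*s^2 + 10*s + 10)
Step 3. add (P1*P2), P3, [P4/(1+P4*P5)], P6 (parallel): (-28*s^4 + 192*s^3 - 361*s^2 + 136*s + 86)/(16*s^5 - 100*s^4 + 162*s^3 - 58*s^2 - 40*s + 20)
That last expression is T(s), already simplified. Scaling its denominator by 1/16 (the reciprocal of the leading coefficient) yields the monic denominator.

Final answer: s^5 - 25*s^4/4 + 81*s^3/8 - 29*s^2/8 - 5*s/2 + 5/4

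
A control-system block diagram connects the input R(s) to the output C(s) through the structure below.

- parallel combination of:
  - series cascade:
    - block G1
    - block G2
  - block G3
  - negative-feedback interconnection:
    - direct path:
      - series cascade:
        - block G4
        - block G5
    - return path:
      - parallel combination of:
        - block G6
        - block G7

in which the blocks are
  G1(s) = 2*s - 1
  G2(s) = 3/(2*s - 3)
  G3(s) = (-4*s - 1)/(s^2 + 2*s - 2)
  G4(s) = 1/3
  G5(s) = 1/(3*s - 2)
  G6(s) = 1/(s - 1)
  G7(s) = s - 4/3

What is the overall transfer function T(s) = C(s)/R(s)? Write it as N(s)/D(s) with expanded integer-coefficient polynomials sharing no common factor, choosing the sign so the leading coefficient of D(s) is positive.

First reduce the diagram to T(s).

Step 1 - combine G1, G2 in series; result (6*s - 3)/(2*s - 3)
Step 2 - cascade G4, G5; result 1/(9*s - 6)
Step 3 - combine G6, G7 in parallel; result (3*s^2 - 7*s + 7)/(3*s - 3)
Step 4 - apply the feedback formula to (G4*G5), (G6+G7); result (3*s - 3)/(30*s^2 - 52*s + 25)
Step 5 - add (G1*G2), G3, [(G4*G5)/(1+(G4*G5)*(G6+G7))] (parallel) - this is the overall T(s), already in the required normalized form

Answer: (180*s^5 - 276*s^4 - 145*s^3 + 678*s^2 - 620*s + 207)/(60*s^5 - 74*s^4 - 302*s^3 + 725*s^2 - 562*s + 150)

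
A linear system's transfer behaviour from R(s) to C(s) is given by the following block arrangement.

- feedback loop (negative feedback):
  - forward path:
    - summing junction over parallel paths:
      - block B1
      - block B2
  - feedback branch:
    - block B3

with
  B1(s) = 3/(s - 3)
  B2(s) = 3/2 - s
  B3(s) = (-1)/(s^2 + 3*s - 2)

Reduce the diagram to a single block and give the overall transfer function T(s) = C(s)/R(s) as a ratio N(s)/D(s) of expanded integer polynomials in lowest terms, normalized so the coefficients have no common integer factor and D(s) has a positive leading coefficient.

(1) parallel reduction of B1, B2 gives (-2*s^2 + 9*s - 3)/(2*s - 6)
(2) feedback reduction of (B1+B2), B3; the result is T(s) itself (integer coefficients, no common factor, positive leading denominator coefficient)

Hence the answer: (-2*s^4 + 3*s^3 + 28*s^2 - 27*s + 6)/(2*s^3 + 2*s^2 - 31*s + 15)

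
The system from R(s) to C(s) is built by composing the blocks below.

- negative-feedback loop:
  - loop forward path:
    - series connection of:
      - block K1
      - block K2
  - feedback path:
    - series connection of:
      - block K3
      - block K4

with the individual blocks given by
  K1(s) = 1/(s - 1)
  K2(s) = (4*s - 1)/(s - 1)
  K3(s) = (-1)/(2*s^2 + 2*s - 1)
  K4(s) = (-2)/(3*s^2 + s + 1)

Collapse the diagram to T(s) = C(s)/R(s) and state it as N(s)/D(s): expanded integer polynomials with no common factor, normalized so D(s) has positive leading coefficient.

The answer is (24*s^5 + 26*s^4 - 4*s^3 + 3*s^2 - 5*s + 1)/(6*s^6 - 4*s^5 - 9*s^4 + 7*s^3 - 2*s^2 + 11*s - 3).

Reasoning:
[1] cascade K1, K2 -> (4*s - 1)/(s^2 - 2*s + 1)
[2] combine K3, K4 in series -> 2/(6*s^4 + 8*s^3 + s^2 + s - 1)
[3] close the feedback loop around (K1*K2), (K3*K4) - this is the overall T(s), already in the required normalized form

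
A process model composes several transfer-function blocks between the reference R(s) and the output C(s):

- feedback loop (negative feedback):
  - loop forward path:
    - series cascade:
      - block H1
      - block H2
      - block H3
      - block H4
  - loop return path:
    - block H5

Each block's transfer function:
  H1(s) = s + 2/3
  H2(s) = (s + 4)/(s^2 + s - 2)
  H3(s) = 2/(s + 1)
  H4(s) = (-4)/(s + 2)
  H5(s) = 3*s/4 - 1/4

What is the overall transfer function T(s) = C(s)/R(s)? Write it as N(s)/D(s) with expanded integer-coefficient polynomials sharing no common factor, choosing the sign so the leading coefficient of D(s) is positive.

(1) multiply H1, H2, H3, H4 (series) gives (-24*s^2 - 112*s - 64)/(3*s^4 + 12*s^3 + 9*s^2 - 12*s - 12)
(2) reduce the feedback loop with forward (H1*H2*H3*H4) and return H5; the result is T(s) itself (integer coefficients, no common factor, positive leading denominator coefficient)

Final answer: (-24*s^2 - 112*s - 64)/(3*s^4 - 6*s^3 - 69*s^2 - 32*s + 4)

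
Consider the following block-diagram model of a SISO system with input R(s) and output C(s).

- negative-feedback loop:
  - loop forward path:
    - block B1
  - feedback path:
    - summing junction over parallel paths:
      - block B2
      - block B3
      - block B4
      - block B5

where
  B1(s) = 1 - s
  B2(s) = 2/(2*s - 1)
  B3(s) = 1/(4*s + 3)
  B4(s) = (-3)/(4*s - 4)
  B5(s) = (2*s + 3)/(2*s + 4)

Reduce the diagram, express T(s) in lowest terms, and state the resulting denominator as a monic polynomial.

(1) combine B2, B3, B4, B5 in parallel -> (32*s^4 + 40*s^3 - 50*s^2 - 81*s - 4)/(32*s^4 + 40*s^3 - 68*s^2 - 28*s + 24)
(2) apply the feedback formula to B1, (B2+B3+B4+B5) -> (32*s^4 + 40*s^3 - 68*s^2 - 28*s + 24)/(32*s^4 + 8*s^3 - 122*s^2 - 85*s + 20)
T(s) is the step-2 result (common factors already cancelled). Leading coefficient of the denominator: 32. Divide through by 32 for the monic polynomial.

Answer: s^4 + s^3/4 - 61*s^2/16 - 85*s/32 + 5/8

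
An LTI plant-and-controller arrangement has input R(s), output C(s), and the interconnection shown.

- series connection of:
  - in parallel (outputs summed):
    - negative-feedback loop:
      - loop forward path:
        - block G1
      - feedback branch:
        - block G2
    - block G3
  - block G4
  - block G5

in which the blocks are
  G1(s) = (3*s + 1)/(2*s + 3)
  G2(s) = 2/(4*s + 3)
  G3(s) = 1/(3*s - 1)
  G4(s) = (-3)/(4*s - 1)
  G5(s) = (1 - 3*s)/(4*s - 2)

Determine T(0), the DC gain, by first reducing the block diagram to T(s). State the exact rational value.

Answer: 12/11

Working:
Step 1: collapse the loop (G1 forward, G2 return); result (12*s^2 + 13*s + 3)/(8*s^2 + 24*s + 11)
Step 2: add [G1/(1+G1*G2)], G3 (parallel); result (36*s^3 + 35*s^2 + 20*s + 8)/(24*s^3 + 64*s^2 + 9*s - 11)
Step 3: cascade ([G1/(1+G1*G2)]+G3), G4, G5; result (108*s^3 + 105*s^2 + 60*s + 24)/(128*s^4 + 288*s^3 - 96*s^2 - 84*s + 22)
Evaluating the step-3 result (the overall T(s)) at s = 0 gives T(0) = 24/22 = 12/11.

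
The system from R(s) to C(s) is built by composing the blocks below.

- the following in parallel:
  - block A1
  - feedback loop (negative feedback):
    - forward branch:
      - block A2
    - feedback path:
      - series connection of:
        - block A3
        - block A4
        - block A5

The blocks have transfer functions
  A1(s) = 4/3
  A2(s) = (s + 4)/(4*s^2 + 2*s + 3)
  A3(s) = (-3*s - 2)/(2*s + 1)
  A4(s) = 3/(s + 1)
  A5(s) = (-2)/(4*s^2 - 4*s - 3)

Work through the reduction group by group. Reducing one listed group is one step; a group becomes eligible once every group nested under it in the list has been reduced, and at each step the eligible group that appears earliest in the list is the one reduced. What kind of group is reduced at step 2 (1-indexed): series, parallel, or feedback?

[1] multiply A3, A4, A5 (series)
[2] reduce the feedback loop with forward A2 and return (A3*A4*A5)
[3] add A1, [A2/(1+A2*(A3*A4*A5))] (parallel)
At step 2 the group reduced is feedback.

Answer: feedback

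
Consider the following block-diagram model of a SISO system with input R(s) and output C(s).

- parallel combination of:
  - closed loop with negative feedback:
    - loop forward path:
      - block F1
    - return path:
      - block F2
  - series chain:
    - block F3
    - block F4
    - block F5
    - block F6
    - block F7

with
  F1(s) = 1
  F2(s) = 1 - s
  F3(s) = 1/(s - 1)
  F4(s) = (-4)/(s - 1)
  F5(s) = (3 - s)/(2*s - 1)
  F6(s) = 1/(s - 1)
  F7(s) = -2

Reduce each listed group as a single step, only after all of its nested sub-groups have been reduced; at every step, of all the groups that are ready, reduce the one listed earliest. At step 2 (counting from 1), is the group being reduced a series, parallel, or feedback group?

Step 1. close the feedback loop around F1, F2
Step 2. series reduction of F3, F4, F5, F6, F7
Step 3. reduce the parallel group [F1/(1+F1*F2)], (F3*F4*F5*F6*F7)
Step 2: series.

Final answer: series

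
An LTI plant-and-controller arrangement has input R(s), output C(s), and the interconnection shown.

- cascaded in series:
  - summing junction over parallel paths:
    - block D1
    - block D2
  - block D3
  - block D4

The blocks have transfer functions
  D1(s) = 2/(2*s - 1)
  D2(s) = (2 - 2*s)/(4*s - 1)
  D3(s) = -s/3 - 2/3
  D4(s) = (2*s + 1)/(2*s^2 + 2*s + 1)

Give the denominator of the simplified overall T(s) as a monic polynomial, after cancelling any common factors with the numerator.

1. add D1, D2 (parallel); result (-4*s^2 + 14*s - 4)/(8*s^2 - 6*s + 1)
2. series reduction of (D1+D2), D3, D4; result (8*s^4 - 8*s^3 - 54*s^2 - 8*s + 8)/(48*s^4 + 12*s^3 - 6*s^2 - 12*s + 3)
T(s) is the step-2 result (common factors already cancelled). Leading coefficient of the denominator: 48. Divide through by 48 for the monic polynomial.

Hence the answer: s^4 + s^3/4 - s^2/8 - s/4 + 1/16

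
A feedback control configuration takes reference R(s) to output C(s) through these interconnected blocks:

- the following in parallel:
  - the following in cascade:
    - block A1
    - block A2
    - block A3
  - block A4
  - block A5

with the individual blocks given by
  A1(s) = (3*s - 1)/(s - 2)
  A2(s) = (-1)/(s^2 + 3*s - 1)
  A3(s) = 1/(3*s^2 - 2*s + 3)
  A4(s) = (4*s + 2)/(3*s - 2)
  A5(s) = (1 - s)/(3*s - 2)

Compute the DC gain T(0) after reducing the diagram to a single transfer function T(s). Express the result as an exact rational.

Step 1 - multiply A1, A2, A3 (series); result (1 - 3*s)/(3*s^5 + s^4 - 20*s^3 + 23*s^2 - 25*s + 6)
Step 2 - add (A1*A2*A3), A4, A5 (parallel); result (9*s^6 + 12*s^5 - 57*s^4 + 9*s^3 - 15*s^2 - 48*s + 16)/(9*s^6 - 3*s^5 - 62*s^4 + 109*s^3 - 121*s^2 + 68*s - 12)
DC gain: substitute s = 0 into T(s) from step 2: T(0) = 16/(-12) = -4/3.

Hence the answer: -4/3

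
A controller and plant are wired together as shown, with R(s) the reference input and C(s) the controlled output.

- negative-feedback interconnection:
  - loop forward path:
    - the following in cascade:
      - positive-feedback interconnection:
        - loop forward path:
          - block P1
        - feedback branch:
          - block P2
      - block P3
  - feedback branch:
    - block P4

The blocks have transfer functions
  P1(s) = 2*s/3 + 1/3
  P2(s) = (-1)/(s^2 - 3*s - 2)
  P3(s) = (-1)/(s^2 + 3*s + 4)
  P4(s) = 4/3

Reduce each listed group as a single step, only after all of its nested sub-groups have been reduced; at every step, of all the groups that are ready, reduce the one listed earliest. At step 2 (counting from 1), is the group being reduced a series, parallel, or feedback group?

[1] apply the feedback formula to P1, P2
[2] series reduction of [P1/(1-P1*P2)], P3
[3] collapse the loop (([P1/(1-P1*P2)]*P3) forward, P4 return)
At step 2 the group reduced is series.

Hence the answer: series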